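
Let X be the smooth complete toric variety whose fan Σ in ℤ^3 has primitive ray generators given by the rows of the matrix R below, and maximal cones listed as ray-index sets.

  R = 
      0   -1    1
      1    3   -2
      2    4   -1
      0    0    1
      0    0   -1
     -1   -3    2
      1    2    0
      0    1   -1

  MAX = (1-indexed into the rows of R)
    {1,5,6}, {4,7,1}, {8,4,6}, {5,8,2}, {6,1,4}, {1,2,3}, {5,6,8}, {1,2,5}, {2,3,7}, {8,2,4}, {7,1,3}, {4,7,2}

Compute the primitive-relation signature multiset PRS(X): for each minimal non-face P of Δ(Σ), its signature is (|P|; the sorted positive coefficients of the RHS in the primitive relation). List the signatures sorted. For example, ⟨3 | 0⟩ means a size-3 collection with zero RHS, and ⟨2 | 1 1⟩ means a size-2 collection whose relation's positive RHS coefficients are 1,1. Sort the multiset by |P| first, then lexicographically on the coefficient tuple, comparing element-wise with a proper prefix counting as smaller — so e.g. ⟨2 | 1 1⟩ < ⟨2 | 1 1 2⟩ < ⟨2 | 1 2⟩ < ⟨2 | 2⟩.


|primitive collections| = 12. Relations:

  P={1,8}:  v_{1} + v_{8} = 0  →  sig = ⟨2 | 0⟩
  P={2,6}:  v_{2} + v_{6} = 0  →  sig = ⟨2 | 0⟩
  P={4,5}:  v_{4} + v_{5} = 0  →  sig = ⟨2 | 0⟩
  P={3,6}:  v_{3} + v_{6} = v_{1} + v_{7}  →  sig = ⟨2 | 1 1⟩
  P={3,8}:  v_{3} + v_{8} = v_{2} + v_{7}  →  sig = ⟨2 | 1 1⟩
  P={5,7}:  v_{5} + v_{7} = v_{1} + v_{2}  →  sig = ⟨2 | 1 1⟩
  P={6,7}:  v_{6} + v_{7} = v_{1} + v_{4}  →  sig = ⟨2 | 1 1⟩
  P={7,8}:  v_{7} + v_{8} = v_{2} + v_{4}  →  sig = ⟨2 | 1 1⟩
  P={3,4}:  v_{3} + v_{4} = 2·v_{7}  →  sig = ⟨2 | 2⟩
  P={3,5}:  v_{3} + v_{5} = 2·v_{1} + 2·v_{2}  →  sig = ⟨2 | 2 2⟩
  P={1,2,4}:  v_{1} + v_{2} + v_{4} = v_{7}  →  sig = ⟨3 | 1⟩
  P={1,2,7}:  v_{1} + v_{2} + v_{7} = v_{3}  →  sig = ⟨3 | 1⟩

Sorted signature multiset PRS(X):
    ⟨2 | 0⟩
    ⟨2 | 0⟩
    ⟨2 | 0⟩
    ⟨2 | 1 1⟩
    ⟨2 | 1 1⟩
    ⟨2 | 1 1⟩
    ⟨2 | 1 1⟩
    ⟨2 | 1 1⟩
    ⟨2 | 2⟩
    ⟨2 | 2 2⟩
    ⟨3 | 1⟩
    ⟨3 | 1⟩


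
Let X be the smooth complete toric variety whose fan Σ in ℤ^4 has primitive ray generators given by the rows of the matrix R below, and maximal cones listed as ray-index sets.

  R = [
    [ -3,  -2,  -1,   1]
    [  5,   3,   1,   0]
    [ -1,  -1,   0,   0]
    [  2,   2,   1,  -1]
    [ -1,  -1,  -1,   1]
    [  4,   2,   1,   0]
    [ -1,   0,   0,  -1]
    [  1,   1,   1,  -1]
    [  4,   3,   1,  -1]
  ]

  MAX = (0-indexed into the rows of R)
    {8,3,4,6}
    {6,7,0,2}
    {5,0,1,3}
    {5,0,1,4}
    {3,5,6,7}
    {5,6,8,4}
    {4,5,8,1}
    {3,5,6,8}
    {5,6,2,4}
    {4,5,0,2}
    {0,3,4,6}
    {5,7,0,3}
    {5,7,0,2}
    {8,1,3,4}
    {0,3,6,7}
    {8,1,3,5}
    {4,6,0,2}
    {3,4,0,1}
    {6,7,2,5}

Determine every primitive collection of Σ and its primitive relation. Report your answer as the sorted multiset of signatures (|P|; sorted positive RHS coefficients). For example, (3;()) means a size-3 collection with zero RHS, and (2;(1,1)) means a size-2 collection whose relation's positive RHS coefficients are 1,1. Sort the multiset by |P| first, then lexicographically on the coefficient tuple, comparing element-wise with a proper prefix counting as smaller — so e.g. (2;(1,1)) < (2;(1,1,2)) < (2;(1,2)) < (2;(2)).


Δ(Σ) — 9 vertices, 10 min non-faces:

  {4,7}:  v_{4} + v_{7} = 0 ; sig = (2;())
  {1,2}:  v_{1} + v_{2} = v_{5} ; sig = (2;(1))
  {1,6}:  v_{1} + v_{6} = v_{8} ; sig = (2;(1))
  {2,3}:  v_{2} + v_{3} = v_{7} ; sig = (2;(1))
  {0,8}:  v_{0} + v_{8} = v_{3} + v_{4} ; sig = (2;(1,1))
  {1,7}:  v_{1} + v_{7} = v_{3} + v_{5} ; sig = (2;(1,1))
  {2,8}:  v_{2} + v_{8} = v_{5} + v_{6} ; sig = (2;(1,1))
  {7,8}:  v_{7} + v_{8} = v_{3} + v_{5} + v_{6} ; sig = (2;(1,1,1))
  {0,5,6}:  v_{0} + v_{5} + v_{6} = 0 ; sig = (3;())
  {3,4,5}:  v_{3} + v_{4} + v_{5} = v_{1} ; sig = (3;(1))

Signatures (|P|; sorted positive RHS coefficients), sorted:
[(2;()), (2;(1)), (2;(1)), (2;(1)), (2;(1,1)), (2;(1,1)), (2;(1,1)), (2;(1,1,1)), (3;()), (3;(1))]


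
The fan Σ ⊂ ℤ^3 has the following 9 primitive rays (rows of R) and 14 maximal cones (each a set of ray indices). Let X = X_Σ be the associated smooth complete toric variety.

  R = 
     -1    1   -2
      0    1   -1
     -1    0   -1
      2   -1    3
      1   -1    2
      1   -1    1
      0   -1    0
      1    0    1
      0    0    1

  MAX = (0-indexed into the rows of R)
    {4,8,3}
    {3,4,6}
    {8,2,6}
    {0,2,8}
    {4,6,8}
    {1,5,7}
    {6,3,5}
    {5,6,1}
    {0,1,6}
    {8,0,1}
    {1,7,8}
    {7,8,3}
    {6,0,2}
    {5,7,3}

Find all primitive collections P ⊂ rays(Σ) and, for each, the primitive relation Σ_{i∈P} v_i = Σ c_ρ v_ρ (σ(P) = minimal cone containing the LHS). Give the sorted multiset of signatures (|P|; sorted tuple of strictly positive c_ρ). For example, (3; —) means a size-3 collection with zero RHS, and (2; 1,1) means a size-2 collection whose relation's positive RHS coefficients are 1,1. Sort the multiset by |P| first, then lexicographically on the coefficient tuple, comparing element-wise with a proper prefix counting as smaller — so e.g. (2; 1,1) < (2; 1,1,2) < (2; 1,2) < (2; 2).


|primitive collections| = 18. Relations:

  {0,4}:  v_{0} + v_{4} = 0  ⇒ sig = (2; —)
  {2,7}:  v_{2} + v_{7} = 0  ⇒ sig = (2; —)
  {0,3}:  v_{0} + v_{3} = v_{7}  ⇒ sig = (2; 1)
  {0,7}:  v_{0} + v_{7} = v_{1}  ⇒ sig = (2; 1)
  {1,2}:  v_{1} + v_{2} = v_{0}  ⇒ sig = (2; 1)
  {1,4}:  v_{1} + v_{4} = v_{7}  ⇒ sig = (2; 1)
  {2,3}:  v_{2} + v_{3} = v_{4}  ⇒ sig = (2; 1)
  {2,5}:  v_{2} + v_{5} = v_{6}  ⇒ sig = (2; 1)
  {4,7}:  v_{4} + v_{7} = v_{3}  ⇒ sig = (2; 1)
  {5,8}:  v_{5} + v_{8} = v_{4}  ⇒ sig = (2; 1)
  {6,7}:  v_{6} + v_{7} = v_{5}  ⇒ sig = (2; 1)
  {0,5}:  v_{0} + v_{5} = v_{1} + v_{6}  ⇒ sig = (2; 1,1)
  {2,4}:  v_{2} + v_{4} = v_{6} + v_{8}  ⇒ sig = (2; 1,1)
  {4,5}:  v_{4} + v_{5} = v_{3} + v_{6}  ⇒ sig = (2; 1,1)
  {1,3}:  v_{1} + v_{3} = 2·v_{7}  ⇒ sig = (2; 2)
  {1,6,8}:  v_{1} + v_{6} + v_{8} = 0  ⇒ sig = (3; —)
  {0,6,8}:  v_{0} + v_{6} + v_{8} = v_{2}  ⇒ sig = (3; 1)
  {3,6,8}:  v_{3} + v_{6} + v_{8} = 2·v_{4}  ⇒ sig = (3; 2)

so the primitive-relation signature multiset is
{ (2; —) ×2,  (2; 1) ×9,  (2; 1,1) ×3,  (2; 2),  (3; —),  (3; 1),  (3; 2) }


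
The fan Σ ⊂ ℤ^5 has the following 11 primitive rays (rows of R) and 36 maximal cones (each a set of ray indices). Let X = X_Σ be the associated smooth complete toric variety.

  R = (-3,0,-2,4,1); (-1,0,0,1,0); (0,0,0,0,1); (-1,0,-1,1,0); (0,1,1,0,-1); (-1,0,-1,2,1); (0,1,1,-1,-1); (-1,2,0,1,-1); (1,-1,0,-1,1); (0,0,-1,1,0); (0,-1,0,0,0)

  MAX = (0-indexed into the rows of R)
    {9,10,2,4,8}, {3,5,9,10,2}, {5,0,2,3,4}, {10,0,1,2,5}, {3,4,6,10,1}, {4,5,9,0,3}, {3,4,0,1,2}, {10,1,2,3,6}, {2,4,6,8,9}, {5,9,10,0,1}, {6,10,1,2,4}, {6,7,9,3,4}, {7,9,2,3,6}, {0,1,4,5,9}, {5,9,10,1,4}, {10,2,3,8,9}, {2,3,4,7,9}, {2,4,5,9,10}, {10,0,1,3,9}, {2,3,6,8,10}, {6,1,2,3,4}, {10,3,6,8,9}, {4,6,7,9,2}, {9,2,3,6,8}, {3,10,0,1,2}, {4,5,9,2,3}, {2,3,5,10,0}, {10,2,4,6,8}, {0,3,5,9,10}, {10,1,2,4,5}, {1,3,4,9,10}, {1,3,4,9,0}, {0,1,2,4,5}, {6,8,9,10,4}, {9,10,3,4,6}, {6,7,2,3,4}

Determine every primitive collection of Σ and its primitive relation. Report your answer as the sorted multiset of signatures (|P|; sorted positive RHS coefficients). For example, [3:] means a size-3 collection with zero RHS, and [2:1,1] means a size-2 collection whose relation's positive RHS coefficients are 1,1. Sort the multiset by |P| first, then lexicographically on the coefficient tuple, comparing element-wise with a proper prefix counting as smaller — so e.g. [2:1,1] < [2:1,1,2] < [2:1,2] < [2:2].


Minimal non-faces — 20 found among 11 rays, 36 max cones:

  P={1,8}:  v_{1} + v_{8} = v_{2} + v_{10}  so sig = [2:1,1]
  P={7,10}:  v_{7} + v_{10} = v_{3} + v_{4}  so sig = [2:1,1]
  P={5,6}:  v_{5} + v_{6} = v_{2} + v_{3} + v_{4}  so sig = [2:1,1,1]
  P={7,8}:  v_{7} + v_{8} = v_{2} + v_{6} + v_{9}  so sig = [2:1,1,1]
  P={0,8}:  v_{0} + v_{8} = v_{2} + v_{3} + v_{5} + v_{10}  so sig = [2:1,1,1,1]
  P={0,6}:  v_{0} + v_{6} = v_{1} + v_{2} + 2·v_{3} + v_{4}  so sig = [2:1,1,1,2]
  P={5,8}:  v_{5} + v_{8} = 2·v_{2} + v_{9} + v_{10}  so sig = [2:1,1,2]
  P={0,7}:  v_{0} + v_{7} = v_{2} + 3·v_{3} + 2·v_{4} + v_{5}  so sig = [2:1,1,2,3]
  P={1,7}:  v_{1} + v_{7} = v_{2} + 2·v_{3} + 2·v_{4}  so sig = [2:1,2,2]
  P={5,7}:  v_{5} + v_{7} = 2·v_{2} + 2·v_{3} + 2·v_{4} + v_{9}  so sig = [2:1,2,2,2]
  P={3,4,8}:  v_{3} + v_{4} + v_{8} = 0  so sig = [3:]
  P={1,2,9}:  v_{1} + v_{2} + v_{9} = v_{5}  so sig = [3:1]
  P={1,3,5}:  v_{1} + v_{3} + v_{5} = v_{0}  so sig = [3:1]
  P={1,6,9}:  v_{1} + v_{6} + v_{9} = v_{3} + v_{4}  so sig = [3:1,1]
  P={0,2,9}:  v_{0} + v_{2} + v_{9} = v_{3} + 2·v_{5}  so sig = [3:1,2]
  P={0,4,10}:  v_{0} + v_{4} + v_{10} = 3·v_{1} + v_{9}  so sig = [3:1,3]
  P={2,6,9,10}:  v_{2} + v_{6} + v_{9} + v_{10} = 0  so sig = [4:]
  P={2,3,4,10}:  v_{2} + v_{3} + v_{4} + v_{10} = v_{1}  so sig = [4:1]
  P={3,4,5,10}:  v_{3} + v_{4} + v_{5} + v_{10} = 2·v_{1} + v_{9}  so sig = [4:1,2]
  P={2,3,4,6,9}:  v_{2} + v_{3} + v_{4} + v_{6} + v_{9} = v_{7}  so sig = [5:1]

Sorted signature multiset PRS(X):
    [2:1,1]
    [2:1,1]
    [2:1,1,1]
    [2:1,1,1]
    [2:1,1,1,1]
    [2:1,1,1,2]
    [2:1,1,2]
    [2:1,1,2,3]
    [2:1,2,2]
    [2:1,2,2,2]
    [3:]
    [3:1]
    [3:1]
    [3:1,1]
    [3:1,2]
    [3:1,3]
    [4:]
    [4:1]
    [4:1,2]
    [5:1]


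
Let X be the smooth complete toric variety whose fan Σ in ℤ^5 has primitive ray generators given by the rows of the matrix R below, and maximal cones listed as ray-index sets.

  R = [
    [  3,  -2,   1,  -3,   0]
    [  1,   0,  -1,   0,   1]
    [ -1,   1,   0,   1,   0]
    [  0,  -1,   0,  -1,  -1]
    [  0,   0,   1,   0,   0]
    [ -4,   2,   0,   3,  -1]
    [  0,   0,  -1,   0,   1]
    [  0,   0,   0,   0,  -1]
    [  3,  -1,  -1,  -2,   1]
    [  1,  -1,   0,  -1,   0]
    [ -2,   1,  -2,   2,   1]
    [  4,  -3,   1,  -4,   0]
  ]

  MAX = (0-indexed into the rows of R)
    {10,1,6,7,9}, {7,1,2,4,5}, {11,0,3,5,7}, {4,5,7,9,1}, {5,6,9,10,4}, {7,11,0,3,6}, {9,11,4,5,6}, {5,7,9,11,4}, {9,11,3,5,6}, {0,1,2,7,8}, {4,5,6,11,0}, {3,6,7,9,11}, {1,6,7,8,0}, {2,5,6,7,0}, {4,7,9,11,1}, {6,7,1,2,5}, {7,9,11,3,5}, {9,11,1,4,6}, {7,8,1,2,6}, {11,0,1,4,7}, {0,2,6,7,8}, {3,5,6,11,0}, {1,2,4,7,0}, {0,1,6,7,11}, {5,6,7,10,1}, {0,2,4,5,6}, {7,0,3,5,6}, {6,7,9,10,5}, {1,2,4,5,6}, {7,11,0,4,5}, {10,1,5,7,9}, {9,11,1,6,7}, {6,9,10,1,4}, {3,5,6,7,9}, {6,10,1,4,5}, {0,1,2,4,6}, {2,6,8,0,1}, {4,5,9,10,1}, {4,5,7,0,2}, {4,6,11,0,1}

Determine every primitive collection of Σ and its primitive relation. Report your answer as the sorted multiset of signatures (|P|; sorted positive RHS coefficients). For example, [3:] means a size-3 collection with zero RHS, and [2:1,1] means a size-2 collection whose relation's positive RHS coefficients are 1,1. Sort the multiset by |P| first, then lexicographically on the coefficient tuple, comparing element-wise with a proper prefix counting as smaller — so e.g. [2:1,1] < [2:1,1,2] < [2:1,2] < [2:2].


23 minimal non-faces of Δ(Σ) (on 12 rays):

  {2,9}:  v_{2} + v_{9} = 0 ; sig = [2:]
  {0,9}:  v_{0} + v_{9} = v_{11} ; sig = [2:1]
  {2,11}:  v_{2} + v_{11} = v_{0} ; sig = [2:1]
  {0,10}:  v_{0} + v_{10} = v_{6} + v_{9} ; sig = [2:1,1]
  {3,4}:  v_{3} + v_{4} = v_{5} + v_{11} ; sig = [2:1,1]
  {1,3}:  v_{1} + v_{3} = v_{6} + v_{7} + v_{9} ; sig = [2:1,1,1]
  {2,10}:  v_{2} + v_{10} = v_{1} + v_{5} + v_{6} ; sig = [2:1,1,1]
  {4,8}:  v_{4} + v_{8} = v_{0} + v_{1} + v_{2} ; sig = [2:1,1,1]
  {5,8}:  v_{5} + v_{8} = v_{2} + v_{6} + v_{7} ; sig = [2:1,1,1]
  {2,3}:  v_{2} + v_{3} = v_{0} + v_{5} + v_{6} + v_{7} ; sig = [2:1,1,1,1]
  {8,9}:  v_{8} + v_{9} = v_{0} + v_{1} + v_{6} + v_{7} ; sig = [2:1,1,1,1]
  {8,11}:  v_{8} + v_{11} = 2·v_{0} + v_{1} + v_{6} + v_{7} ; sig = [2:1,1,1,2]
  {8,10}:  v_{8} + v_{10} = v_{1} + 2·v_{6} + v_{7} ; sig = [2:1,1,2]
  {3,10}:  v_{3} + v_{10} = v_{5} + 2·v_{6} + v_{7} + 2·v_{9} ; sig = [2:1,1,2,2]
  {10,11}:  v_{10} + v_{11} = v_{6} + 2·v_{9} ; sig = [2:1,2]
  {3,8}:  v_{3} + v_{8} = v_{0} + 2·v_{6} + 2·v_{7} ; sig = [2:1,2,2]
  {0,1,5}:  v_{0} + v_{1} + v_{5} = 0 ; sig = [3:]
  {4,6,7}:  v_{4} + v_{6} + v_{7} = 0 ; sig = [3:]
  {1,5,11}:  v_{1} + v_{5} + v_{11} = v_{9} ; sig = [3:1]
  {4,7,10}:  v_{4} + v_{7} + v_{10} = v_{1} + v_{5} + v_{9} ; sig = [3:1,1,1]
  {1,5,6,9}:  v_{1} + v_{5} + v_{6} + v_{9} = v_{10} ; sig = [4:1]
  {5,6,7,11}:  v_{5} + v_{6} + v_{7} + v_{11} = v_{3} ; sig = [4:1]
  {0,1,2,6,7}:  v_{0} + v_{1} + v_{2} + v_{6} + v_{7} = v_{8} ; sig = [5:1]

Signatures (|P|; sorted positive RHS coefficients), sorted:
{ [2:],  [2:1] ×2,  [2:1,1] ×2,  [2:1,1,1] ×4,  [2:1,1,1,1] ×2,  [2:1,1,1,2],  [2:1,1,2],  [2:1,1,2,2],  [2:1,2],  [2:1,2,2],  [3:] ×2,  [3:1],  [3:1,1,1],  [4:1] ×2,  [5:1] }


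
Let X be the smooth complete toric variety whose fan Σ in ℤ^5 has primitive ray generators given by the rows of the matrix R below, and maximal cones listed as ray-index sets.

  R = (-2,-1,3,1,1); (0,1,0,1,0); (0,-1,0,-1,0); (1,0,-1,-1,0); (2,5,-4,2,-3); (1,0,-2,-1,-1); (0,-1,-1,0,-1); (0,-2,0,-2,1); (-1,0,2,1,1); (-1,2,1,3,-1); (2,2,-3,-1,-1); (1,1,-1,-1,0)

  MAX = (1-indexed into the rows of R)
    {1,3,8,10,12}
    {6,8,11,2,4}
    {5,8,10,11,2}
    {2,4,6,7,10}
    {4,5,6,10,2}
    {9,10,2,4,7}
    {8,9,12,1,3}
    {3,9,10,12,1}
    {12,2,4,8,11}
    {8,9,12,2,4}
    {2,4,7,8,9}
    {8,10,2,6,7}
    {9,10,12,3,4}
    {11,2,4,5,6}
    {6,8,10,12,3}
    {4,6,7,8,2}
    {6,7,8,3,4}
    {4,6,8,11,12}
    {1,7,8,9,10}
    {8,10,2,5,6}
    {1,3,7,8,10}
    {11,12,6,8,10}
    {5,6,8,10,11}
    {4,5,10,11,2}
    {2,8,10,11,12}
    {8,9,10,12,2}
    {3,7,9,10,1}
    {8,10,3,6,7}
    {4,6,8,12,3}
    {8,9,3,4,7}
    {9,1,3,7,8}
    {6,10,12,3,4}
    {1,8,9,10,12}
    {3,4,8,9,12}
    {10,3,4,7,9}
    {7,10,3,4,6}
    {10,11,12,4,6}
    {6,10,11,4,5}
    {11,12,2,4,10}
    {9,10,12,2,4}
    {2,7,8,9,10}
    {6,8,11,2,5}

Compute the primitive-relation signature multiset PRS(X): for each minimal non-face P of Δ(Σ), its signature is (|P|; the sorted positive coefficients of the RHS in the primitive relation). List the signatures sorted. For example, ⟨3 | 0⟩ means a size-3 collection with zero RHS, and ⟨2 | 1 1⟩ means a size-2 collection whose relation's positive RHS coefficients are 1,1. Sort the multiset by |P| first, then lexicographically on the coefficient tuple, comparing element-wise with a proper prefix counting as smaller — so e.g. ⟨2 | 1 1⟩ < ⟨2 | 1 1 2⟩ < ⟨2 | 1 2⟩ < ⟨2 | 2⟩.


Δ(Σ) — 12 vertices, 20 min non-faces:

  • {2,3}:  v_{2} + v_{3} = 0 — sig = ⟨2 | 0⟩
  • {6,9}:  v_{6} + v_{9} = 0 — sig = ⟨2 | 0⟩
  • {7,12}:  v_{7} + v_{12} = v_{6} — sig = ⟨2 | 1⟩
  • {1,4}:  v_{1} + v_{4} = v_{3} + v_{9} — sig = ⟨2 | 1 1⟩
  • {3,11}:  v_{3} + v_{11} = v_{6} + v_{12} — sig = ⟨2 | 1 1⟩
  • {9,11}:  v_{9} + v_{11} = v_{2} + v_{12} — sig = ⟨2 | 1 1⟩
  • {1,2}:  v_{1} + v_{2} = v_{8} + v_{9} + v_{10} — sig = ⟨2 | 1 1 1⟩
  • {1,6}:  v_{1} + v_{6} = v_{3} + v_{8} + v_{10} — sig = ⟨2 | 1 1 1⟩
  • {1,11}:  v_{1} + v_{11} = v_{8} + v_{10} + v_{12} — sig = ⟨2 | 1 1 1⟩
  • {3,5}:  v_{3} + v_{5} = v_{6} + v_{10} + v_{11} — sig = ⟨2 | 1 1 1⟩
  • {5,9}:  v_{5} + v_{9} = v_{2} + v_{10} + v_{11} — sig = ⟨2 | 1 1 1⟩
  • {1,5}:  v_{1} + v_{5} = v_{8} + 2·v_{10} + v_{11} — sig = ⟨2 | 1 1 2⟩
  • {5,12}:  v_{5} + v_{12} = v_{10} + 2·v_{11} — sig = ⟨2 | 1 2⟩
  • {7,11}:  v_{7} + v_{11} = v_{2} + 2·v_{6} — sig = ⟨2 | 1 2⟩
  • {5,7}:  v_{5} + v_{7} = 2·v_{2} + 3·v_{6} + v_{10} — sig = ⟨2 | 1 2 3⟩
  • {4,8,10}:  v_{4} + v_{8} + v_{10} = 0 — sig = ⟨3 | 0⟩
  • {2,6,12}:  v_{2} + v_{6} + v_{12} = v_{11} — sig = ⟨3 | 1⟩
  • {4,5,8}:  v_{4} + v_{5} + v_{8} = v_{2} + v_{6} + v_{11} — sig = ⟨3 | 1 1 1⟩
  • {2,6,10,11}:  v_{2} + v_{6} + v_{10} + v_{11} = v_{5} — sig = ⟨4 | 1⟩
  • {3,8,9,10}:  v_{3} + v_{8} + v_{9} + v_{10} = v_{1} — sig = ⟨4 | 1⟩

Signatures (|P|; sorted positive RHS coefficients), sorted:
{ ⟨2 | 0⟩ ×2,  ⟨2 | 1⟩,  ⟨2 | 1 1⟩ ×3,  ⟨2 | 1 1 1⟩ ×5,  ⟨2 | 1 1 2⟩,  ⟨2 | 1 2⟩ ×2,  ⟨2 | 1 2 3⟩,  ⟨3 | 0⟩,  ⟨3 | 1⟩,  ⟨3 | 1 1 1⟩,  ⟨4 | 1⟩ ×2 }


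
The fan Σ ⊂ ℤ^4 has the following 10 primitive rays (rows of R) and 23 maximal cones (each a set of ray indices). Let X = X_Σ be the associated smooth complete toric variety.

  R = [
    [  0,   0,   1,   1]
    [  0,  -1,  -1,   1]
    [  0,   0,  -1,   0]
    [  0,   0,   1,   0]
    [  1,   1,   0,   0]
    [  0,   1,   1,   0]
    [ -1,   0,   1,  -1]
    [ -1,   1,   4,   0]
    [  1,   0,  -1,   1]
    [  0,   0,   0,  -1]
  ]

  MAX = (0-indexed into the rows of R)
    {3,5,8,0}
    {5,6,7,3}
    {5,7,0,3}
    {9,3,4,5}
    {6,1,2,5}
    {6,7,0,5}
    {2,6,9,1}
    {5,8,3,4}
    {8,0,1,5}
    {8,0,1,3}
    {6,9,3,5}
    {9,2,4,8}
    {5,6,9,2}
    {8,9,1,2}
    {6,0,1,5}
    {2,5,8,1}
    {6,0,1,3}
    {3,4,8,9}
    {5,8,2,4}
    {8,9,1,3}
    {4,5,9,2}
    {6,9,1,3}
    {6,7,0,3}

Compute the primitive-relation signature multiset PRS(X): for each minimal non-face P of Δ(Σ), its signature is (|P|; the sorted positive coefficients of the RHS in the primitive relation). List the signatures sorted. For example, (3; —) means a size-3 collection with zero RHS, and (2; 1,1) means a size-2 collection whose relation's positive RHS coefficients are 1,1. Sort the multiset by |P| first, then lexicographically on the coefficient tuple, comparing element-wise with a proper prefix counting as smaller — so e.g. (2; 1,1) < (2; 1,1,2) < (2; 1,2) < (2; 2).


|primitive collections| = 16. Relations:

  {2,3}:  v_{2} + v_{3} = 0  →  sig = (2; —)
  {6,8}:  v_{6} + v_{8} = 0  →  sig = (2; —)
  {0,9}:  v_{0} + v_{9} = v_{3}  →  sig = (2; 1)
  {1,4}:  v_{1} + v_{4} = v_{8}  →  sig = (2; 1)
  {0,2}:  v_{0} + v_{2} = v_{1} + v_{5}  →  sig = (2; 1,1)
  {4,6}:  v_{4} + v_{6} = v_{5} + v_{9}  →  sig = (2; 1,1)
  {0,4}:  v_{0} + v_{4} = v_{3} + v_{5} + v_{8}  →  sig = (2; 1,1,1)
  {2,7}:  v_{2} + v_{7} = v_{0} + v_{5} + v_{6}  →  sig = (2; 1,1,1)
  {7,8}:  v_{7} + v_{8} = v_{0} + v_{3} + v_{5}  →  sig = (2; 1,1,1)
  {7,9}:  v_{7} + v_{9} = 2·v_{3} + v_{5} + v_{6}  →  sig = (2; 1,1,2)
  {1,7}:  v_{1} + v_{7} = 2·v_{0} + v_{6}  →  sig = (2; 1,2)
  {4,7}:  v_{4} + v_{7} = 2·v_{3} + 2·v_{5}  →  sig = (2; 2,2)
  {1,5,9}:  v_{1} + v_{5} + v_{9} = 0  →  sig = (3; —)
  {1,3,5}:  v_{1} + v_{3} + v_{5} = v_{0}  →  sig = (3; 1)
  {5,8,9}:  v_{5} + v_{8} + v_{9} = v_{4}  →  sig = (3; 1)
  {0,3,5,6}:  v_{0} + v_{3} + v_{5} + v_{6} = v_{7}  →  sig = (4; 1)

Hence PRS(X_Σ) =
    |P|=2: 12 collections, coeffs (), (), (1), (1), (1,1), (1,1), (1,1,1), (1,1,1), (1,1,1), (1,1,2), (1,2), (2,2)
    |P|=3: 3 collections, coeffs (), (1), (1)
    |P|=4: 1 collection, coeffs (1)


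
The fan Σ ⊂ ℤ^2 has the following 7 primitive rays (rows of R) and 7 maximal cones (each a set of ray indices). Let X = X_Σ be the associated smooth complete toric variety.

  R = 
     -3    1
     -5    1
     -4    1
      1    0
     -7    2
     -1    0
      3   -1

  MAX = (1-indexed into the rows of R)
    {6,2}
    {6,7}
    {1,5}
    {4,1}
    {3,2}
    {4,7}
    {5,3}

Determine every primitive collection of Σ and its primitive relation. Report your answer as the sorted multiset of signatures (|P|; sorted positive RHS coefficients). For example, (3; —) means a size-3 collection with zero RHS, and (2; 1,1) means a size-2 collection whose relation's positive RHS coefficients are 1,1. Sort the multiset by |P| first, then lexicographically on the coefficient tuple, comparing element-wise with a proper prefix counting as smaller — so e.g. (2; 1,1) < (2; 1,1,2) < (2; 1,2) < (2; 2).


14 collections generate NE(X_Σ); each relation:

  P = {1,7}:  v_{1} + v_{7} = 0  ⟹  sig = (2; —)
  P = {4,6}:  v_{4} + v_{6} = 0  ⟹  sig = (2; —)
  P = {1,3}:  v_{1} + v_{3} = v_{5}  ⟹  sig = (2; 1)
  P = {1,6}:  v_{1} + v_{6} = v_{3}  ⟹  sig = (2; 1)
  P = {2,4}:  v_{2} + v_{4} = v_{3}  ⟹  sig = (2; 1)
  P = {3,4}:  v_{3} + v_{4} = v_{1}  ⟹  sig = (2; 1)
  P = {3,6}:  v_{3} + v_{6} = v_{2}  ⟹  sig = (2; 1)
  P = {3,7}:  v_{3} + v_{7} = v_{6}  ⟹  sig = (2; 1)
  P = {5,7}:  v_{5} + v_{7} = v_{3}  ⟹  sig = (2; 1)
  P = {1,2}:  v_{1} + v_{2} = 2·v_{3}  ⟹  sig = (2; 2)
  P = {2,7}:  v_{2} + v_{7} = 2·v_{6}  ⟹  sig = (2; 2)
  P = {4,5}:  v_{4} + v_{5} = 2·v_{1}  ⟹  sig = (2; 2)
  P = {5,6}:  v_{5} + v_{6} = 2·v_{3}  ⟹  sig = (2; 2)
  P = {2,5}:  v_{2} + v_{5} = 3·v_{3}  ⟹  sig = (2; 3)

Sorted signature multiset PRS(X):
[(2; —), (2; —), (2; 1), (2; 1), (2; 1), (2; 1), (2; 1), (2; 1), (2; 1), (2; 2), (2; 2), (2; 2), (2; 2), (2; 3)]


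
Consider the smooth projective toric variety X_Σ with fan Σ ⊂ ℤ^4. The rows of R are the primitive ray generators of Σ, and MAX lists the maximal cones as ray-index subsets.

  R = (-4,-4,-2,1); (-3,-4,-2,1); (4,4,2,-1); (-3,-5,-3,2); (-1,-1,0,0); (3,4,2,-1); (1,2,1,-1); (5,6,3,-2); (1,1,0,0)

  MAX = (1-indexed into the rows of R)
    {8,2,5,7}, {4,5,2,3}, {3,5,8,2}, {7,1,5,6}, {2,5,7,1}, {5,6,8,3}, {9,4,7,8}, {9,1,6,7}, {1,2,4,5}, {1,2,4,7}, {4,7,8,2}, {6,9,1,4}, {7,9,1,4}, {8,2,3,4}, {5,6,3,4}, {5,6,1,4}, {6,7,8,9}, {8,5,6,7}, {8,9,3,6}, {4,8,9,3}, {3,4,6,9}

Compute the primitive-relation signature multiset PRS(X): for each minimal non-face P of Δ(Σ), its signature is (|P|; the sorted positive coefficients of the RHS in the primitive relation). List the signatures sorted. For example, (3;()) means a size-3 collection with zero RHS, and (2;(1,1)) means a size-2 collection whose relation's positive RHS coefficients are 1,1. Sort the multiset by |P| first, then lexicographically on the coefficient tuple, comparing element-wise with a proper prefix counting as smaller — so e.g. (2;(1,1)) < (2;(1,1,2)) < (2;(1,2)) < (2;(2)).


Primitive collections (10):

  {1,3}:  v_{1} + v_{3} = 0  ⇒ sig = (2;())
  {2,6}:  v_{2} + v_{6} = 0  ⇒ sig = (2;())
  {5,9}:  v_{5} + v_{9} = 0  ⇒ sig = (2;())
  {1,8}:  v_{1} + v_{8} = v_{7}  ⇒ sig = (2;(1))
  {3,7}:  v_{3} + v_{7} = v_{8}  ⇒ sig = (2;(1))
  {2,9}:  v_{2} + v_{9} = v_{4} + v_{7}  ⇒ sig = (2;(1,1))
  {4,5,7}:  v_{4} + v_{5} + v_{7} = v_{2}  ⇒ sig = (3;(1))
  {4,6,7}:  v_{4} + v_{6} + v_{7} = v_{9}  ⇒ sig = (3;(1))
  {4,5,8}:  v_{4} + v_{5} + v_{8} = v_{2} + v_{3}  ⇒ sig = (3;(1,1))
  {4,6,8}:  v_{4} + v_{6} + v_{8} = v_{3} + v_{9}  ⇒ sig = (3;(1,1))

Sorted signature multiset PRS(X):
    (2;())
    (2;())
    (2;())
    (2;(1))
    (2;(1))
    (2;(1,1))
    (3;(1))
    (3;(1))
    (3;(1,1))
    (3;(1,1))


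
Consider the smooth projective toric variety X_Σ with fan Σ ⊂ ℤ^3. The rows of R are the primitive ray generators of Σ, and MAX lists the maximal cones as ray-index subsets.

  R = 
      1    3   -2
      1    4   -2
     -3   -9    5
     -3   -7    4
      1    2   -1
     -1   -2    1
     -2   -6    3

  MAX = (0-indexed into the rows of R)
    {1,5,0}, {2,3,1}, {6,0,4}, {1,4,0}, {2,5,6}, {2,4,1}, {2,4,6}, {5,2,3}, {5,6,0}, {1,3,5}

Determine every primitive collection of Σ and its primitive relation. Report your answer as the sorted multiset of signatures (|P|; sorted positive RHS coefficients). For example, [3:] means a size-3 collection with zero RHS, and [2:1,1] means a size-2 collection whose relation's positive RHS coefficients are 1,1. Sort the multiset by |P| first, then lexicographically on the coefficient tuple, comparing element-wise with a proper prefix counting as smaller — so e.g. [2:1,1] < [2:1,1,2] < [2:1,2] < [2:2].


The 7 primitive collections of Σ (r=7, n=3):

  {4,5}:  v_{4} + v_{5} = 0  →  sig = [2:]
  {0,2}:  v_{0} + v_{2} = v_{6}  →  sig = [2:1]
  {1,6}:  v_{1} + v_{6} = v_{5}  →  sig = [2:1]
  {3,4}:  v_{3} + v_{4} = v_{1} + v_{2}  →  sig = [2:1,1]
  {3,6}:  v_{3} + v_{6} = v_{2} + 2·v_{5}  →  sig = [2:1,2]
  {0,3}:  v_{0} + v_{3} = 2·v_{5}  →  sig = [2:2]
  {1,2,5}:  v_{1} + v_{2} + v_{5} = v_{3}  →  sig = [3:1]

Hence PRS(X_Σ) =
    [2:]
    [2:1]
    [2:1]
    [2:1,1]
    [2:1,2]
    [2:2]
    [3:1]


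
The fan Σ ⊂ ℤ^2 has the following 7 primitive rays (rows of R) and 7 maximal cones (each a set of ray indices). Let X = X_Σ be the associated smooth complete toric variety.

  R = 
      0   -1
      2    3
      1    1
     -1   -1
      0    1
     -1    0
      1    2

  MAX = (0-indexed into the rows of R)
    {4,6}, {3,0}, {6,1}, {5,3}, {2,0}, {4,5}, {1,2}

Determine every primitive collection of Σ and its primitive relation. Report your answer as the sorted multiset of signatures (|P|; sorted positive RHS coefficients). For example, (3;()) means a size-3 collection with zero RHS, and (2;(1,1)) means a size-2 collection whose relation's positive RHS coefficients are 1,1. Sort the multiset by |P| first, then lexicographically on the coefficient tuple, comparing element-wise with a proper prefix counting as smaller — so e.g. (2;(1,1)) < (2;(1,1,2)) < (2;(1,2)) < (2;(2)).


|primitive collections| = 14. Relations:

  P={0,4}:  v_{0} + v_{4} = 0  ⟹  sig = (2;())
  P={2,3}:  v_{2} + v_{3} = 0  ⟹  sig = (2;())
  P={0,5}:  v_{0} + v_{5} = v_{3}  ⟹  sig = (2;(1))
  P={0,6}:  v_{0} + v_{6} = v_{2}  ⟹  sig = (2;(1))
  P={1,3}:  v_{1} + v_{3} = v_{6}  ⟹  sig = (2;(1))
  P={2,4}:  v_{2} + v_{4} = v_{6}  ⟹  sig = (2;(1))
  P={2,5}:  v_{2} + v_{5} = v_{4}  ⟹  sig = (2;(1))
  P={2,6}:  v_{2} + v_{6} = v_{1}  ⟹  sig = (2;(1))
  P={3,4}:  v_{3} + v_{4} = v_{5}  ⟹  sig = (2;(1))
  P={3,6}:  v_{3} + v_{6} = v_{4}  ⟹  sig = (2;(1))
  P={1,5}:  v_{1} + v_{5} = v_{4} + v_{6}  ⟹  sig = (2;(1,1))
  P={0,1}:  v_{0} + v_{1} = 2·v_{2}  ⟹  sig = (2;(2))
  P={1,4}:  v_{1} + v_{4} = 2·v_{6}  ⟹  sig = (2;(2))
  P={5,6}:  v_{5} + v_{6} = 2·v_{4}  ⟹  sig = (2;(2))

Sorted signature multiset PRS(X):
    (2;())
    (2;())
    (2;(1))
    (2;(1))
    (2;(1))
    (2;(1))
    (2;(1))
    (2;(1))
    (2;(1))
    (2;(1))
    (2;(1,1))
    (2;(2))
    (2;(2))
    (2;(2))


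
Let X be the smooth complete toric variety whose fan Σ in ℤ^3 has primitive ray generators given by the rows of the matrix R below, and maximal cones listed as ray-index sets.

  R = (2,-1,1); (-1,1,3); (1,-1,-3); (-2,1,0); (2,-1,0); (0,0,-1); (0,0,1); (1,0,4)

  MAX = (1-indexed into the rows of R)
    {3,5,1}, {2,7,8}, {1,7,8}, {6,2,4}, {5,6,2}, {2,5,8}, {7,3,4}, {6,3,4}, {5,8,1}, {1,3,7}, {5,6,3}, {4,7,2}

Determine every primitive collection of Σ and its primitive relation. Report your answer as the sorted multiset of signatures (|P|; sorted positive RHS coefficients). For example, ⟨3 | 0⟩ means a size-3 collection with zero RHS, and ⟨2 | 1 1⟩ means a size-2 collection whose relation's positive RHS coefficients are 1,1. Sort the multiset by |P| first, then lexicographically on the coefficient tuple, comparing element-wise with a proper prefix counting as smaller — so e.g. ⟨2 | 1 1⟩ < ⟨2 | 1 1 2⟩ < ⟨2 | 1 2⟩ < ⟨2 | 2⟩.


10 collections generate NE(X_Σ); each relation:

  • {2,3}:  v_{2} + v_{3} = 0 — sig = ⟨2 | 0⟩
  • {4,5}:  v_{4} + v_{5} = 0 — sig = ⟨2 | 0⟩
  • {6,7}:  v_{6} + v_{7} = 0 — sig = ⟨2 | 0⟩
  • {1,2}:  v_{1} + v_{2} = v_{8} — sig = ⟨2 | 1⟩
  • {1,4}:  v_{1} + v_{4} = v_{7} — sig = ⟨2 | 1⟩
  • {1,6}:  v_{1} + v_{6} = v_{5} — sig = ⟨2 | 1⟩
  • {3,8}:  v_{3} + v_{8} = v_{1} — sig = ⟨2 | 1⟩
  • {5,7}:  v_{5} + v_{7} = v_{1} — sig = ⟨2 | 1⟩
  • {4,8}:  v_{4} + v_{8} = v_{2} + v_{7} — sig = ⟨2 | 1 1⟩
  • {6,8}:  v_{6} + v_{8} = v_{2} + v_{5} — sig = ⟨2 | 1 1⟩

Sorted signature multiset PRS(X):
{ ⟨2 | 0⟩ ×3,  ⟨2 | 1⟩ ×5,  ⟨2 | 1 1⟩ ×2 }


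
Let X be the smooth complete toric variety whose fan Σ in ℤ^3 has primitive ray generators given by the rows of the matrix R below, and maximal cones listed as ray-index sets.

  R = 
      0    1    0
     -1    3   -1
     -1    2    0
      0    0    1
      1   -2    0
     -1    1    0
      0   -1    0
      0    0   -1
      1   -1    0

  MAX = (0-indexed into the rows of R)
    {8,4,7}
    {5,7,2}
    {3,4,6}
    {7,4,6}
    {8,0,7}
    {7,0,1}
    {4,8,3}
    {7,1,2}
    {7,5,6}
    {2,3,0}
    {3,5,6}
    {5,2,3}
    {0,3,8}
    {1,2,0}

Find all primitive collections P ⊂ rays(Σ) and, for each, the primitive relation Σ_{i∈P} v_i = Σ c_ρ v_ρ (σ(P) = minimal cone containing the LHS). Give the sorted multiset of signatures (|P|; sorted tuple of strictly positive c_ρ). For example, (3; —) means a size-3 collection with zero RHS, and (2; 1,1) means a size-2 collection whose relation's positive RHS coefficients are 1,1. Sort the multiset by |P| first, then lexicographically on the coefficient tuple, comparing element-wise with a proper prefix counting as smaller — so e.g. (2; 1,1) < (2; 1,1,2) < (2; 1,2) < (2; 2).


Minimal non-faces — 16 found among 9 rays, 14 max cones:

  P = {0,6}:  v_{0} + v_{6} = 0  ⇒ sig = (2; —)
  P = {2,4}:  v_{2} + v_{4} = 0  ⇒ sig = (2; —)
  P = {3,7}:  v_{3} + v_{7} = 0  ⇒ sig = (2; —)
  P = {5,8}:  v_{5} + v_{8} = 0  ⇒ sig = (2; —)
  P = {0,4}:  v_{0} + v_{4} = v_{8}  ⇒ sig = (2; 1)
  P = {0,5}:  v_{0} + v_{5} = v_{2}  ⇒ sig = (2; 1)
  P = {2,6}:  v_{2} + v_{6} = v_{5}  ⇒ sig = (2; 1)
  P = {2,8}:  v_{2} + v_{8} = v_{0}  ⇒ sig = (2; 1)
  P = {4,5}:  v_{4} + v_{5} = v_{6}  ⇒ sig = (2; 1)
  P = {6,8}:  v_{6} + v_{8} = v_{4}  ⇒ sig = (2; 1)
  P = {1,3}:  v_{1} + v_{3} = v_{0} + v_{2}  ⇒ sig = (2; 1,1)
  P = {1,4}:  v_{1} + v_{4} = v_{0} + v_{7}  ⇒ sig = (2; 1,1)
  P = {1,6}:  v_{1} + v_{6} = v_{2} + v_{7}  ⇒ sig = (2; 1,1)
  P = {1,5}:  v_{1} + v_{5} = 2·v_{2} + v_{7}  ⇒ sig = (2; 1,2)
  P = {1,8}:  v_{1} + v_{8} = 2·v_{0} + v_{7}  ⇒ sig = (2; 1,2)
  P = {0,2,7}:  v_{0} + v_{2} + v_{7} = v_{1}  ⇒ sig = (3; 1)

Hence PRS(X_Σ) =
    |P|=2: 15 collections, coeffs (), (), (), (), (1), (1), (1), (1), (1), (1), (1,1), (1,1), (1,1), (1,2), (1,2)
    |P|=3: 1 collection, coeffs (1)


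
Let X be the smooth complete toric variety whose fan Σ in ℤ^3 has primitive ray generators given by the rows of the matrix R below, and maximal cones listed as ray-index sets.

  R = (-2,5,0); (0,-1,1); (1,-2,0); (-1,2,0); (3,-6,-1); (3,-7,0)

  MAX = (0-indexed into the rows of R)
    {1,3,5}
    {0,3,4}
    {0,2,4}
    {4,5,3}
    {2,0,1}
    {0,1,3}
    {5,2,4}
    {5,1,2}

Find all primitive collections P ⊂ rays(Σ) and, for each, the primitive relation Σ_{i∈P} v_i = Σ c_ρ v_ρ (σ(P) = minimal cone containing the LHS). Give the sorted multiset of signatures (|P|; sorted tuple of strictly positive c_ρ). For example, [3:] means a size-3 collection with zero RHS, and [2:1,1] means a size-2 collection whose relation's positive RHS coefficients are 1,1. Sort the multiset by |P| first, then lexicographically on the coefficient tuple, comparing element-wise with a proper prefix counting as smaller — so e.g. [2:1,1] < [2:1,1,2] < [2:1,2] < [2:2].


Primitive collections (3):

  P={2,3}:  v_{2} + v_{3} = 0  ⟹  sig = [2:]
  P={0,5}:  v_{0} + v_{5} = v_{2}  ⟹  sig = [2:1]
  P={1,4}:  v_{1} + v_{4} = v_{5}  ⟹  sig = [2:1]

Sorted signature multiset PRS(X):
    [2:]
    [2:1]
    [2:1]


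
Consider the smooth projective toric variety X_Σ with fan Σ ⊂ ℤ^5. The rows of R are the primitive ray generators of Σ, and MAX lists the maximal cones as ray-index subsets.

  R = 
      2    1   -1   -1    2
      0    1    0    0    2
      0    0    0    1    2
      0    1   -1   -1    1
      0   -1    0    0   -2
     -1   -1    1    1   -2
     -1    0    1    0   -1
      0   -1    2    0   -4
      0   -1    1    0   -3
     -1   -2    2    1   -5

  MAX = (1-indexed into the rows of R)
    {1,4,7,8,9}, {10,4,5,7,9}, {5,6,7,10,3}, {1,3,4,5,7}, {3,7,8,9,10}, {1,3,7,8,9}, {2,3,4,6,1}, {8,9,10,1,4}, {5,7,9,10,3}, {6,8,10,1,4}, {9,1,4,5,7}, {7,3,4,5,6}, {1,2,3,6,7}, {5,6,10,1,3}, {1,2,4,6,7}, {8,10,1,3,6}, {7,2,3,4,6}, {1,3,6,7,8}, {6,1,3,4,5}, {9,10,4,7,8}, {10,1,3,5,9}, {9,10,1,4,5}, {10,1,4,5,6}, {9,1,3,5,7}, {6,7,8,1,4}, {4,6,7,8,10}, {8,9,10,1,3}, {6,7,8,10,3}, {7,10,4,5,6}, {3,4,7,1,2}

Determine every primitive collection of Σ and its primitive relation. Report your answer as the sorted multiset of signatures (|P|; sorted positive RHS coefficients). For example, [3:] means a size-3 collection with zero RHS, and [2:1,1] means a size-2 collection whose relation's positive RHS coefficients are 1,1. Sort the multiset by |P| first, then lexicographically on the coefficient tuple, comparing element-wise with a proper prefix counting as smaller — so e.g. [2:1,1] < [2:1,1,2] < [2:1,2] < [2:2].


Minimal non-faces — 12 found among 10 rays, 30 max cones:

  • {2,5}:  v_{2} + v_{5} = 0 ; sig = [2:]
  • {6,9}:  v_{6} + v_{9} = v_{10} ; sig = [2:1]
  • {2,9}:  v_{2} + v_{9} = v_{1} + v_{6} + v_{7} ; sig = [2:1,1,1]
  • {2,10}:  v_{2} + v_{10} = v_{1} + 2·v_{6} + v_{7} ; sig = [2:1,1,2]
  • {5,8}:  v_{5} + v_{8} = 2·v_{9} ; sig = [2:2]
  • {2,8}:  v_{2} + v_{8} = 2·v_{1} + 2·v_{6} + 2·v_{7} ; sig = [2:2,2,2]
  • {3,4,9}:  v_{3} + v_{4} + v_{9} = 0 ; sig = [3:]
  • {1,7,10}:  v_{1} + v_{7} + v_{10} = v_{8} ; sig = [3:1]
  • {3,4,10}:  v_{3} + v_{4} + v_{10} = v_{6} ; sig = [3:1]
  • {3,4,8}:  v_{3} + v_{4} + v_{8} = v_{1} + v_{6} + v_{7} ; sig = [3:1,1,1]
  • {1,5,6,7}:  v_{1} + v_{5} + v_{6} + v_{7} = v_{9} ; sig = [4:1]
  • {1,3,4,6,7}:  v_{1} + v_{3} + v_{4} + v_{6} + v_{7} = v_{2} ; sig = [5:1]

Signatures (|P|; sorted positive RHS coefficients), sorted:
[[2:], [2:1], [2:1,1,1], [2:1,1,2], [2:2], [2:2,2,2], [3:], [3:1], [3:1], [3:1,1,1], [4:1], [5:1]]


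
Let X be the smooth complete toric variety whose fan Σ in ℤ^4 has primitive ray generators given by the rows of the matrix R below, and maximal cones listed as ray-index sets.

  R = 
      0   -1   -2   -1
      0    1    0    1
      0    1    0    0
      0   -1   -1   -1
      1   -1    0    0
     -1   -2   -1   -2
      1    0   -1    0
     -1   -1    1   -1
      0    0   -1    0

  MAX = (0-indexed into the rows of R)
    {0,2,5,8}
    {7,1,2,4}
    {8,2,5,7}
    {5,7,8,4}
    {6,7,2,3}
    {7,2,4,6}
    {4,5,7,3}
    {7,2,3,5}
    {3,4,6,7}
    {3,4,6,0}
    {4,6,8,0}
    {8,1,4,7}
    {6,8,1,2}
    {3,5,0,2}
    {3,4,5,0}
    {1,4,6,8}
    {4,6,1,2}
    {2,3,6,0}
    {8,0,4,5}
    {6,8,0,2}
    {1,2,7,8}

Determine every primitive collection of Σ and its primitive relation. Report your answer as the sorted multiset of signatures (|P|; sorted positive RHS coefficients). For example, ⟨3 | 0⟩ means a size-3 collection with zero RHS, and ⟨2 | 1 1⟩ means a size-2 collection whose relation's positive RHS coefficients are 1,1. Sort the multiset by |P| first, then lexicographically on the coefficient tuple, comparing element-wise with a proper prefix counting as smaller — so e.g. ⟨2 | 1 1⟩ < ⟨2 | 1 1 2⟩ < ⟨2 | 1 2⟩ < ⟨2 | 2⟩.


Minimal non-faces — 12 found among 9 rays, 21 max cones:

  P={0,7}:  v_{0} + v_{7} = v_{5}  →  sig = ⟨2 | 1⟩
  P={1,3}:  v_{1} + v_{3} = v_{8}  →  sig = ⟨2 | 1⟩
  P={3,8}:  v_{3} + v_{8} = v_{0}  →  sig = ⟨2 | 1⟩
  P={1,5}:  v_{1} + v_{5} = v_{7} + 2·v_{8}  →  sig = ⟨2 | 1 2⟩
  P={0,1}:  v_{0} + v_{1} = 2·v_{8}  →  sig = ⟨2 | 2⟩
  P={5,6}:  v_{5} + v_{6} = 2·v_{3}  →  sig = ⟨2 | 2⟩
  P={1,6,7}:  v_{1} + v_{6} + v_{7} = 0  →  sig = ⟨3 | 0⟩
  P={2,4,8}:  v_{2} + v_{4} + v_{8} = v_{6}  →  sig = ⟨3 | 1⟩
  P={6,7,8}:  v_{6} + v_{7} + v_{8} = v_{3}  →  sig = ⟨3 | 1⟩
  P={0,2,4}:  v_{0} + v_{2} + v_{4} = v_{3} + v_{6}  →  sig = ⟨3 | 1 1⟩
  P={2,4,5}:  v_{2} + v_{4} + v_{5} = v_{3} + v_{6} + v_{7}  →  sig = ⟨3 | 1 1 1⟩
  P={2,3,4}:  v_{2} + v_{3} + v_{4} = 2·v_{6} + v_{7}  →  sig = ⟨3 | 1 2⟩

Sorted signature multiset PRS(X):
[⟨2 | 1⟩, ⟨2 | 1⟩, ⟨2 | 1⟩, ⟨2 | 1 2⟩, ⟨2 | 2⟩, ⟨2 | 2⟩, ⟨3 | 0⟩, ⟨3 | 1⟩, ⟨3 | 1⟩, ⟨3 | 1 1⟩, ⟨3 | 1 1 1⟩, ⟨3 | 1 2⟩]


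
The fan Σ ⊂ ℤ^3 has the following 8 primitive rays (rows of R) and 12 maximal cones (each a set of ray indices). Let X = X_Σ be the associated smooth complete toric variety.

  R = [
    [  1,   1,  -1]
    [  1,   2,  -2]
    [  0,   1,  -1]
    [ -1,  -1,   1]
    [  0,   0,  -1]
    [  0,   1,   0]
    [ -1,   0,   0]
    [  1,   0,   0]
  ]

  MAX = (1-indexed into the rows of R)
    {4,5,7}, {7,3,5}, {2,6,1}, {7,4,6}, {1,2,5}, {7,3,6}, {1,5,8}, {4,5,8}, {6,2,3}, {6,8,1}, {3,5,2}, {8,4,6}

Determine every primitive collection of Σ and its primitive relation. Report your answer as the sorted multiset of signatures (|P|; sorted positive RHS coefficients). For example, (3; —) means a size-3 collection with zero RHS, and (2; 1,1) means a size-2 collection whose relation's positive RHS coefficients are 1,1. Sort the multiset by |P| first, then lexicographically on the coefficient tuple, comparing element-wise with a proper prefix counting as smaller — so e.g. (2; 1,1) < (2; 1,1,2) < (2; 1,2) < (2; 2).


Minimal non-faces — 10 found among 8 rays, 12 max cones:

  {1,4}:  v_{1} + v_{4} = 0  so sig = (2; —)
  {7,8}:  v_{7} + v_{8} = 0  so sig = (2; —)
  {1,3}:  v_{1} + v_{3} = v_{2}  so sig = (2; 1)
  {1,7}:  v_{1} + v_{7} = v_{3}  so sig = (2; 1)
  {2,4}:  v_{2} + v_{4} = v_{3}  so sig = (2; 1)
  {3,4}:  v_{3} + v_{4} = v_{7}  so sig = (2; 1)
  {3,8}:  v_{3} + v_{8} = v_{1}  so sig = (2; 1)
  {5,6}:  v_{5} + v_{6} = v_{3}  so sig = (2; 1)
  {2,7}:  v_{2} + v_{7} = 2·v_{3}  so sig = (2; 2)
  {2,8}:  v_{2} + v_{8} = 2·v_{1}  so sig = (2; 2)

Sorted signature multiset PRS(X):
    |P|=2: 10 collections, coeffs (), (), (1), (1), (1), (1), (1), (1), (2), (2)


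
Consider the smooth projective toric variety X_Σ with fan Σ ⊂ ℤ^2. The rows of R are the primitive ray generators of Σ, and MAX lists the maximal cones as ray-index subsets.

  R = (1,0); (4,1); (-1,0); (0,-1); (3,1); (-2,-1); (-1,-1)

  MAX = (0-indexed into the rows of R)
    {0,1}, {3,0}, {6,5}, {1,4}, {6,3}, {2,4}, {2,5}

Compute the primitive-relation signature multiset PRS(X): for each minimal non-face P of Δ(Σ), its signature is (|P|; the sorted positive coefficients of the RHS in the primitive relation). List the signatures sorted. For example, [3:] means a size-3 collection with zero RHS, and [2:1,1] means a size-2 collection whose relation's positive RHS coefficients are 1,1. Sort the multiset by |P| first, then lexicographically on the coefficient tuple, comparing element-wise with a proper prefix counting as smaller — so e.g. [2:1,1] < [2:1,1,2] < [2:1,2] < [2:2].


Minimal non-faces — 14 found among 7 rays, 7 max cones:

  {0,2}:  v_{0} + v_{2} = 0 — sig = [2:]
  {0,4}:  v_{0} + v_{4} = v_{1} — sig = [2:1]
  {0,5}:  v_{0} + v_{5} = v_{6} — sig = [2:1]
  {0,6}:  v_{0} + v_{6} = v_{3} — sig = [2:1]
  {1,2}:  v_{1} + v_{2} = v_{4} — sig = [2:1]
  {2,3}:  v_{2} + v_{3} = v_{6} — sig = [2:1]
  {2,6}:  v_{2} + v_{6} = v_{5} — sig = [2:1]
  {4,5}:  v_{4} + v_{5} = v_{0} — sig = [2:1]
  {1,5}:  v_{1} + v_{5} = 2·v_{0} — sig = [2:2]
  {3,5}:  v_{3} + v_{5} = 2·v_{6} — sig = [2:2]
  {4,6}:  v_{4} + v_{6} = 2·v_{0} — sig = [2:2]
  {1,6}:  v_{1} + v_{6} = 3·v_{0} — sig = [2:3]
  {3,4}:  v_{3} + v_{4} = 3·v_{0} — sig = [2:3]
  {1,3}:  v_{1} + v_{3} = 4·v_{0} — sig = [2:4]

so the primitive-relation signature multiset is
[[2:], [2:1], [2:1], [2:1], [2:1], [2:1], [2:1], [2:1], [2:2], [2:2], [2:2], [2:3], [2:3], [2:4]]


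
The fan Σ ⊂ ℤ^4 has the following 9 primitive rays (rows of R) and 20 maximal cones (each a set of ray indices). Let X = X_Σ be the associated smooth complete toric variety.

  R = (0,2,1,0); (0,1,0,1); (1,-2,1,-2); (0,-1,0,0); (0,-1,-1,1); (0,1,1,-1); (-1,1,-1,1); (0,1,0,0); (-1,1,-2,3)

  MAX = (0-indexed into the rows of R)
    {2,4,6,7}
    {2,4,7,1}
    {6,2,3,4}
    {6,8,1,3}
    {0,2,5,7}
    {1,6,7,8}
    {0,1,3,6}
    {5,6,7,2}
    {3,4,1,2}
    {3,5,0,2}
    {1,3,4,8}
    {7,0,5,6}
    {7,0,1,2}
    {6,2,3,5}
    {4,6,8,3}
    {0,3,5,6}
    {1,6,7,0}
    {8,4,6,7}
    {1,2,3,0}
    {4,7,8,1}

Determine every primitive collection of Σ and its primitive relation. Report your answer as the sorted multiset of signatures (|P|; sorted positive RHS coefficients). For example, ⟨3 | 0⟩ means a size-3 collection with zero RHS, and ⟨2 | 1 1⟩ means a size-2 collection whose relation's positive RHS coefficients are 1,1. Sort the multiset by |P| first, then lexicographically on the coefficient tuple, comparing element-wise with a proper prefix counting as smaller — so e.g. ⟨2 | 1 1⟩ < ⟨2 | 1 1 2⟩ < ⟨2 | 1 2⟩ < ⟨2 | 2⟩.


Minimal non-faces — 10 found among 9 rays, 20 max cones:

  • {3,7}:  v_{3} + v_{7} = 0 — sig = ⟨2 | 0⟩
  • {4,5}:  v_{4} + v_{5} = 0 — sig = ⟨2 | 0⟩
  • {0,4}:  v_{0} + v_{4} = v_{1} — sig = ⟨2 | 1⟩
  • {1,5}:  v_{1} + v_{5} = v_{0} — sig = ⟨2 | 1⟩
  • {2,8}:  v_{2} + v_{8} = v_{4} — sig = ⟨2 | 1⟩
  • {5,8}:  v_{5} + v_{8} = v_{1} + v_{6} — sig = ⟨2 | 1 1⟩
  • {0,8}:  v_{0} + v_{8} = 2·v_{1} + v_{6} — sig = ⟨2 | 1 2⟩
  • {1,2,6}:  v_{1} + v_{2} + v_{6} = 0 — sig = ⟨3 | 0⟩
  • {0,2,6}:  v_{0} + v_{2} + v_{6} = v_{5} — sig = ⟨3 | 1⟩
  • {1,4,6}:  v_{1} + v_{4} + v_{6} = v_{8} — sig = ⟨3 | 1⟩

Hence PRS(X_Σ) =
    |P|=2: 7 collections, coeffs (), (), (1), (1), (1), (1,1), (1,2)
    |P|=3: 3 collections, coeffs (), (1), (1)
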